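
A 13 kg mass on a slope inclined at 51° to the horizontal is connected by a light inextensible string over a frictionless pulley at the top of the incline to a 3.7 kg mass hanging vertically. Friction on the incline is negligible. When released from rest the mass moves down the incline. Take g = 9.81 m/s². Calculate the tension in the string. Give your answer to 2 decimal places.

50.21 N

For the mass on the incline: the weight component along the slope is m₁g sin 51° = 13 × 9.81 × 0.7771 = 99.104 N and the normal force is N = m₁g cos 51° = 80.257 N.
Newton's second law for the mass (down-slope positive): 99.104 − T = 13 a. For the hanging mass (upward positive): T − 3.7 × 9.81 = 3.7 a.
Adding the two equations eliminates T: 62.807 = 16.7 a, so a = 3.7609 m/s².
Then from the hanging mass's equation, T = 3.7 × (9.81 + 3.7609) = 50.212 N.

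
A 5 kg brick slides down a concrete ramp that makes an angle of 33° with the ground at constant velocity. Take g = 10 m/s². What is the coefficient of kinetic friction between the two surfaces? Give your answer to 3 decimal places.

0.649

At constant velocity the net force along the incline is zero: mg sin 33° = μ mg cos 33°.
So μ = tan 33° = 0.5446 / 0.8387 = 0.6493.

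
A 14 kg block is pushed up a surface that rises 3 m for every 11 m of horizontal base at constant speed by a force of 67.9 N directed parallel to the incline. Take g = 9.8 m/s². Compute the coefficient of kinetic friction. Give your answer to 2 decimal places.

0.24

At constant speed ΣF = 0 along the incline. The applied 67.9 N acts up the slope; the weight component mg sin 15.26° = 36.100 N and kinetic friction μN both act down the slope.
So 67.9 = 36.100 + μ × 132.366, giving μ = (67.9 − 36.100) / 132.366 = 0.2402.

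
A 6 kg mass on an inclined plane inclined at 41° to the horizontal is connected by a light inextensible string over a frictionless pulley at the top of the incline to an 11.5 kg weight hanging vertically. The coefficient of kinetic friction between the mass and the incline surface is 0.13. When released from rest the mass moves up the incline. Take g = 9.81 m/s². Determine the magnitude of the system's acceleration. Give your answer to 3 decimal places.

3.910 m/s²

For the mass on the incline: the weight component along the slope is m₁g sin 41° = 6 × 9.81 × 0.6561 = 38.618 N and the normal force is N = m₁g cos 41° = 44.422 N.
Kinetic friction opposes the mass's motion up the incline: f = μN = 0.13 × 44.422 = 5.775 N acting down the slope.
Newton's second law for the mass (up-slope positive): T − 38.618 − 5.775 = 6 a. For the hanging weight (downward positive): 11.5 × 9.81 − T = 11.5 a.
Adding the two equations eliminates T: 68.422 = 17.5 a, so a = 3.9098 m/s².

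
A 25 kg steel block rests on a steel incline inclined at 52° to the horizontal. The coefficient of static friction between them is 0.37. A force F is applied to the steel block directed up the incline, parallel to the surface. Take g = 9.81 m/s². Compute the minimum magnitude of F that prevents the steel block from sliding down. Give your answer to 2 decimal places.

137.39 N

The normal force is N = mg cos 52° = 150.991 N. With F at its minimum the steel block is on the verge of sliding down, so static friction is at its maximum μ_s N = 0.37 × 150.991 = 55.867 N and acts up the slope.
Equilibrium along the incline: F + μ_s N = mg sin 52°, so F = 193.260 − 55.867 = 137.393 N.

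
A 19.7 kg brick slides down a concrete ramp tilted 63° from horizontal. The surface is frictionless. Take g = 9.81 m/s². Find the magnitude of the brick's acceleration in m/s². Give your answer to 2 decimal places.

Resolving the weight along the incline: the component pulling the brick down the slope is mg sin 63° = 19.7 × 9.81 × 0.8910 = 172.192 N, and the normal force is N = mg cos 63° = 19.7 × 9.81 × 0.4540 = 87.739 N.
With no friction the net force along the incline is 172.192 N, so a = g sin 63° = 172.192 / 19.7 = 8.7407 m/s².

8.74 m/s²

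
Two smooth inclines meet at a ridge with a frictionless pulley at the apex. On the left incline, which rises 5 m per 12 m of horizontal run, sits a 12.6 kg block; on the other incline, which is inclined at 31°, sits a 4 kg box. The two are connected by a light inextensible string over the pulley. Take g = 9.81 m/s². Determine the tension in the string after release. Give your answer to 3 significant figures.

26.8 N

Resolve each weight along its own incline: the 12.6 kg mass has component 12.6 × 9.81 × sin 22.62° = 47.541 N down its slope, and the 4 kg mass has 4 × 9.81 × sin 31° = 20.210 N down its slope.
The 12.6 kg side's 47.541 N exceeds the other side's 20.210 N, so that mass slides down and the 4 kg mass slides up. Taking that direction as positive, Newton's second law for the whole system gives 47.541 − 20.210 = (12.6 + 4) a, so a = 27.331 / 16.6 = 1.6464 m/s².
For the 4 kg mass (up-slope positive): T − 20.210 = 4 × 1.6464, so T = 26.796 N.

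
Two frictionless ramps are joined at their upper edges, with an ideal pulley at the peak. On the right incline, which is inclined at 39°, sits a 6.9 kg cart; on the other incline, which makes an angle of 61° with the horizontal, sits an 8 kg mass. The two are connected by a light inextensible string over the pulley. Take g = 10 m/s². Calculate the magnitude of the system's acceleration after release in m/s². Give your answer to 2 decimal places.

1.78 m/s²

Resolve each weight along its own incline: the 6.9 kg mass has component 6.9 × 10 × sin 39° = 43.423 N down its slope, and the 8 kg mass has 8 × 10 × sin 61° = 69.970 N down its slope.
The 8 kg side's 69.970 N exceeds the other side's 43.423 N, so that mass slides down and the 6.9 kg mass slides up. Taking that direction as positive, Newton's second law for the whole system gives 69.970 − 43.423 = (6.9 + 8) a, so a = 26.547 / 14.9 = 1.7817 m/s².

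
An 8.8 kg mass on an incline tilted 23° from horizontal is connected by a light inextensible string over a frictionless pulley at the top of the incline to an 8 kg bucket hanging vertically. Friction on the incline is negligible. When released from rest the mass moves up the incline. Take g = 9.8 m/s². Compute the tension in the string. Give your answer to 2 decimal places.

57.11 N

For the mass on the incline: the weight component along the slope is m₁g sin 23° = 8.8 × 9.8 × 0.3907 = 33.694 N and the normal force is N = m₁g cos 23° = 79.384 N.
Newton's second law for the mass (up-slope positive): T − 33.694 = 8.8 a. For the hanging bucket (downward positive): 8 × 9.8 − T = 8 a.
Adding the two equations eliminates T: 44.706 = 16.8 a, so a = 2.6611 m/s².
Then from the hanging bucket's equation, T = 8 × (9.8 − 2.6611) = 57.111 N.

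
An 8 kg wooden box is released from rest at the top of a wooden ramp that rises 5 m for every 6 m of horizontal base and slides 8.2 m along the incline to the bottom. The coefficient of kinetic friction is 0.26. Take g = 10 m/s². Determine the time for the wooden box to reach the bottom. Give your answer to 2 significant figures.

The weight component along the incline is mg sin 39.81° = 51.215 N and the normal force is N = mg cos 39.81° = 61.458 N.
Friction up the slope is f = μN = 0.26 × 61.458 = 15.979 N, so the net downslope force is 51.215 − 15.979 = 35.236 N and a = 35.236 / 8 = 4.4045 m/s².
Starting from rest, L = ½at², so t = √(2L/a) = √(2 × 8.2 / 4.4045) = 1.9296 s.

1.9 s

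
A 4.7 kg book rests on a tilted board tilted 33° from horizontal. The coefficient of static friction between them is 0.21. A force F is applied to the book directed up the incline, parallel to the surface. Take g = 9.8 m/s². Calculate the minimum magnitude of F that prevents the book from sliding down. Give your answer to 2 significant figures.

The normal force is N = mg cos 33° = 38.629 N. With F at its minimum the book is on the verge of sliding down, so static friction is at its maximum μ_s N = 0.21 × 38.629 = 8.112 N and acts up the slope.
Equilibrium along the incline: F + μ_s N = mg sin 33°, so F = 25.086 − 8.112 = 16.974 N.

17 N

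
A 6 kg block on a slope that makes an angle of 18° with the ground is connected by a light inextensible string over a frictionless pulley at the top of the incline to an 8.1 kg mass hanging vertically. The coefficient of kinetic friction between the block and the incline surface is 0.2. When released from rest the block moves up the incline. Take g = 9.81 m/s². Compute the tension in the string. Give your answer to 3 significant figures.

50.7 N

For the block on the incline: the weight component along the slope is m₁g sin 18° = 6 × 9.81 × 0.3090 = 18.188 N and the normal force is N = m₁g cos 18° = 55.979 N.
Kinetic friction opposes the block's motion up the incline: f = μN = 0.2 × 55.979 = 11.196 N acting down the slope.
Newton's second law for the block (up-slope positive): T − 18.188 − 11.196 = 6 a. For the hanging mass (downward positive): 8.1 × 9.81 − T = 8.1 a.
Adding the two equations eliminates T: 50.077 = 14.1 a, so a = 3.5516 m/s².
Then from the hanging mass's equation, T = 8.1 × (9.81 − 3.5516) = 50.693 N.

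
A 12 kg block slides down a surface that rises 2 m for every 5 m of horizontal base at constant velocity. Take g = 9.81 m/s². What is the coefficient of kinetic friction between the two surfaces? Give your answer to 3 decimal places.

0.400

At constant velocity the net force along the incline is zero: mg sin 21.80° = μ mg cos 21.80°.
So μ = tan 21.80° = 0.3714 / 0.9285 = 0.4000.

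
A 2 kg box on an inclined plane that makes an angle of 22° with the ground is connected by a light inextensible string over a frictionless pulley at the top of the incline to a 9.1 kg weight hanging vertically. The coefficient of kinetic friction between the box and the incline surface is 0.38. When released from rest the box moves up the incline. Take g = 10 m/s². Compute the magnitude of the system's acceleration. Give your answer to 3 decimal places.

For the box on the incline: the weight component along the slope is m₁g sin 22° = 2 × 10 × 0.3746 = 7.492 N and the normal force is N = m₁g cos 22° = 18.544 N.
Kinetic friction opposes the box's motion up the incline: f = μN = 0.38 × 18.544 = 7.047 N acting down the slope.
Newton's second law for the box (up-slope positive): T − 7.492 − 7.047 = 2 a. For the hanging weight (downward positive): 9.1 × 10 − T = 9.1 a.
Adding the two equations eliminates T: 76.461 = 11.1 a, so a = 6.8884 m/s².

6.888 m/s²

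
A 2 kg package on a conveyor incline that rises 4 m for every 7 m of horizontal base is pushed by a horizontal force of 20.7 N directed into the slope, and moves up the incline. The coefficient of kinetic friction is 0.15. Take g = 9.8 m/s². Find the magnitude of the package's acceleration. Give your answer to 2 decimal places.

The horizontal push has components F cos 29.74° = 20.7 × 0.8682 = 17.972 N up the incline and F sin 29.74° = 20.7 × 0.4961 = 10.269 N pressing into the surface.
The normal force is therefore N = mg cos 29.74° + F sin 29.74° = 17.017 + 10.269 = 27.286 N, and kinetic friction down the slope is μN = 0.15 × 27.286 = 4.093 N.
Along the incline: F cos 29.74° − mg sin 29.74° − μN = ma, so 17.972 − 9.724 − 4.093 = 2 a, giving a = 2.0775 m/s².

2.08 m/s²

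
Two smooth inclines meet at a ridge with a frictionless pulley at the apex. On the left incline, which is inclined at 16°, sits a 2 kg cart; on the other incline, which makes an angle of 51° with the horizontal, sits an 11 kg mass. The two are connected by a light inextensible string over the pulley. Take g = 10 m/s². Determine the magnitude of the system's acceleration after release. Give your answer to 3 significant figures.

Resolve each weight along its own incline: the 2 kg mass has component 2 × 10 × sin 16° = 5.513 N down its slope, and the 11 kg mass has 11 × 10 × sin 51° = 85.486 N down its slope.
The 11 kg side's 85.486 N exceeds the other side's 5.513 N, so that mass slides down and the 2 kg mass slides up. Taking that direction as positive, Newton's second law for the whole system gives 85.486 − 5.513 = (2 + 11) a, so a = 79.973 / 13 = 6.1518 m/s².

6.15 m/s²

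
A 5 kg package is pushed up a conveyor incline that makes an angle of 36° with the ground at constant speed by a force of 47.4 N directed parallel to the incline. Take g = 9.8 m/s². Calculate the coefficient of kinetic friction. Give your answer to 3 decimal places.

At constant speed ΣF = 0 along the incline. The applied 47.4 N acts up the slope; the weight component mg sin 36° = 28.801 N and kinetic friction μN both act down the slope.
So 47.4 = 28.801 + μ × 39.642, giving μ = (47.4 − 28.801) / 39.642 = 0.4692.

0.469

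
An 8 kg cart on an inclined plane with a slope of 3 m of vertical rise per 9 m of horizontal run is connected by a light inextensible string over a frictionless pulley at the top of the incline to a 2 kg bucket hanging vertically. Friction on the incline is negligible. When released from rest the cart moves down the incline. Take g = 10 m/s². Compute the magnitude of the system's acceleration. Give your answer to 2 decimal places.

For the cart on the incline: the weight component along the slope is m₁g sin 18.43° = 8 × 10 × 0.3162 = 25.296 N and the normal force is N = m₁g cos 18.43° = 75.895 N.
Newton's second law for the cart (down-slope positive): 25.296 − T = 8 a. For the hanging bucket (upward positive): T − 2 × 10 = 2 a.
Adding the two equations eliminates T: 5.296 = 10 a, so a = 0.5296 m/s².

0.53 m/s²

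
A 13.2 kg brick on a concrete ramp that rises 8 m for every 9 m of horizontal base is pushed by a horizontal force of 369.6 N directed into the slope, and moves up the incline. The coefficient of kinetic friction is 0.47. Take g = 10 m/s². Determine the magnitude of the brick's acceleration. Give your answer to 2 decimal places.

The horizontal push has components F cos 41.63° = 369.6 × 0.7474 = 276.239 N up the incline and F sin 41.63° = 369.6 × 0.6644 = 245.562 N pressing into the surface.
The normal force is therefore N = mg cos 41.63° + F sin 41.63° = 98.657 + 245.562 = 344.219 N, and kinetic friction down the slope is μN = 0.47 × 344.219 = 161.783 N.
Along the incline: F cos 41.63° − mg sin 41.63° − μN = ma, so 276.239 − 87.701 − 161.783 = 13.2 a, giving a = 2.0269 m/s².

2.03 m/s²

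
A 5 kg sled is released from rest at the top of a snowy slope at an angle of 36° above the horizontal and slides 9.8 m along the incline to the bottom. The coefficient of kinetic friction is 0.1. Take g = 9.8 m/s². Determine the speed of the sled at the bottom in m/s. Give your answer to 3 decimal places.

The weight component along the incline is mg sin 36° = 28.801 N and the normal force is N = mg cos 36° = 39.642 N.
Friction up the slope is f = μN = 0.1 × 39.642 = 3.964 N, so the net downslope force is 28.801 − 3.964 = 24.837 N and a = 24.837 / 5 = 4.9674 m/s².
Starting from rest over a distance of 9.8 m, v² = 2aL = 2 × 4.9674 × 9.8 = 97.3610, so v = 9.8672 m/s.

9.867 m/s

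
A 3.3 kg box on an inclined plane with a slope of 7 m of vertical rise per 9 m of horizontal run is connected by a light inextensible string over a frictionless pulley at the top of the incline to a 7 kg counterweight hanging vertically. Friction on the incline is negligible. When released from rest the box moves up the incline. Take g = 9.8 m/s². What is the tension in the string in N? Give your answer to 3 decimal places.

For the box on the incline: the weight component along the slope is m₁g sin 37.87° = 3.3 × 9.8 × 0.6139 = 19.854 N and the normal force is N = m₁g cos 37.87° = 25.528 N.
Newton's second law for the box (up-slope positive): T − 19.854 = 3.3 a. For the hanging counterweight (downward positive): 7 × 9.8 − T = 7 a.
Adding the two equations eliminates T: 48.746 = 10.3 a, so a = 4.7326 m/s².
Then from the hanging counterweight's equation, T = 7 × (9.8 − 4.7326) = 35.472 N.

35.472 N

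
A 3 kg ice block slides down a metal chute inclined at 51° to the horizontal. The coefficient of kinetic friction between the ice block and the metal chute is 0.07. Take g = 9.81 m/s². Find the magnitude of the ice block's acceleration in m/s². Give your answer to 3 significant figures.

Resolving the weight along the incline: the component pulling the ice block down the slope is mg sin 51° = 3 × 9.81 × 0.7771 = 22.870 N, and the normal force is N = mg cos 51° = 3 × 9.81 × 0.6293 = 18.520 N.
Kinetic friction acts up the slope with magnitude f = μN = 0.07 × 18.520 = 1.296 N.
Net force along the incline is 22.870 − 1.296 = 21.574 N, so a = 21.574 / 3 = 7.1913 m/s².

7.19 m/s²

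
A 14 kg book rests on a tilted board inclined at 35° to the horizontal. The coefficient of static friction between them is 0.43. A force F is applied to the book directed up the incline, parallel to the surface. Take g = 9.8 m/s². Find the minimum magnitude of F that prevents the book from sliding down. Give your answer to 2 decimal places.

The normal force is N = mg cos 35° = 112.388 N. With F at its minimum the book is on the verge of sliding down, so static friction is at its maximum μ_s N = 0.43 × 112.388 = 48.327 N and acts up the slope.
Equilibrium along the incline: F + μ_s N = mg sin 35°, so F = 78.695 − 48.327 = 30.368 N.

30.37 N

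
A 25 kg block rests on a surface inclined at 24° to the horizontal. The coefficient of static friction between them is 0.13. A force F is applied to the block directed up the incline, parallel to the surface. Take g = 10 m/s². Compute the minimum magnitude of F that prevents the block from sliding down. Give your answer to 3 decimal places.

71.994 N

The normal force is N = mg cos 24° = 228.386 N. With F at its minimum the block is on the verge of sliding down, so static friction is at its maximum μ_s N = 0.13 × 228.386 = 29.690 N and acts up the slope.
Equilibrium along the incline: F + μ_s N = mg sin 24°, so F = 101.684 − 29.690 = 71.994 N.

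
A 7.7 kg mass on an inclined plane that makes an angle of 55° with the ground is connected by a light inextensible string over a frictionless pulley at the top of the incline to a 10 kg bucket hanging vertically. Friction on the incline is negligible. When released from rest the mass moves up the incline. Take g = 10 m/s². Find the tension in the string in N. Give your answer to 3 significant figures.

For the mass on the incline: the weight component along the slope is m₁g sin 55° = 7.7 × 10 × 0.8192 = 63.078 N and the normal force is N = m₁g cos 55° = 44.165 N.
Newton's second law for the mass (up-slope positive): T − 63.078 = 7.7 a. For the hanging bucket (downward positive): 10 × 10 − T = 10 a.
Adding the two equations eliminates T: 36.922 = 17.7 a, so a = 2.0860 m/s².
Then from the hanging bucket's equation, T = 10 × (10 − 2.0860) = 79.140 N.

79.1 N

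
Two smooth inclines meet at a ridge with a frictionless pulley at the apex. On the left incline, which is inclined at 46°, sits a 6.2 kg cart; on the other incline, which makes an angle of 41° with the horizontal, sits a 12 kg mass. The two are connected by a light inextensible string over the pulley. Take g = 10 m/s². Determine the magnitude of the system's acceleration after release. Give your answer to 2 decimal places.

Resolve each weight along its own incline: the 6.2 kg mass has component 6.2 × 10 × sin 46° = 44.599 N down its slope, and the 12 kg mass has 12 × 10 × sin 41° = 78.727 N down its slope.
The 12 kg side's 78.727 N exceeds the other side's 44.599 N, so that mass slides down and the 6.2 kg mass slides up. Taking that direction as positive, Newton's second law for the whole system gives 78.727 − 44.599 = (6.2 + 12) a, so a = 34.128 / 18.2 = 1.8752 m/s².

1.88 m/s²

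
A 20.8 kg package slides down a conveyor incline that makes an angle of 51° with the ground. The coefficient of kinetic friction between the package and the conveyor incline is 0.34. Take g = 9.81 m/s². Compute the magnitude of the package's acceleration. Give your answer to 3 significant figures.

Resolving the weight along the incline: the component pulling the package down the slope is mg sin 51° = 20.8 × 9.81 × 0.7771 = 158.566 N, and the normal force is N = mg cos 51° = 20.8 × 9.81 × 0.6293 = 128.407 N.
Kinetic friction acts up the slope with magnitude f = μN = 0.34 × 128.407 = 43.658 N.
Net force along the incline is 158.566 − 43.658 = 114.908 N, so a = 114.908 / 20.8 = 5.5244 m/s².

5.52 m/s²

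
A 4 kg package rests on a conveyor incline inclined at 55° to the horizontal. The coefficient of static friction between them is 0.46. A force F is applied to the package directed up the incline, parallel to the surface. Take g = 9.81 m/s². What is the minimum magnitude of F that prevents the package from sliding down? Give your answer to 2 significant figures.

22 N

The normal force is N = mg cos 55° = 22.507 N. With F at its minimum the package is on the verge of sliding down, so static friction is at its maximum μ_s N = 0.46 × 22.507 = 10.353 N and acts up the slope.
Equilibrium along the incline: F + μ_s N = mg sin 55°, so F = 32.144 − 10.353 = 21.791 N.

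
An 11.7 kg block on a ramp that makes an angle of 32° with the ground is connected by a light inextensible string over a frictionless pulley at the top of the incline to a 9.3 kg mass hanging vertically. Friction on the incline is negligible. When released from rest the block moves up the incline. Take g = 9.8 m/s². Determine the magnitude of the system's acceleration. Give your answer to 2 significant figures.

For the block on the incline: the weight component along the slope is m₁g sin 32° = 11.7 × 9.8 × 0.5299 = 60.758 N and the normal force is N = m₁g cos 32° = 97.237 N.
Newton's second law for the block (up-slope positive): T − 60.758 = 11.7 a. For the hanging mass (downward positive): 9.3 × 9.8 − T = 9.3 a.
Adding the two equations eliminates T: 30.382 = 21 a, so a = 1.4468 m/s².

1.4 m/s²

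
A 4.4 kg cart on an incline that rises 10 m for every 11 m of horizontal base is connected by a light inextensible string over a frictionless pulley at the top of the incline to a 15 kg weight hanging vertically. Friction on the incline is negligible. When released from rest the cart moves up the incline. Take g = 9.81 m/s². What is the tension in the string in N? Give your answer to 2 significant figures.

For the cart on the incline: the weight component along the slope is m₁g sin 42.27° = 4.4 × 9.81 × 0.6727 = 29.036 N and the normal force is N = m₁g cos 42.27° = 31.939 N.
Newton's second law for the cart (up-slope positive): T − 29.036 = 4.4 a. For the hanging weight (downward positive): 15 × 9.81 − T = 15 a.
Adding the two equations eliminates T: 118.114 = 19.4 a, so a = 6.0884 m/s².
Then from the hanging weight's equation, T = 15 × (9.81 − 6.0884) = 55.824 N.

56 N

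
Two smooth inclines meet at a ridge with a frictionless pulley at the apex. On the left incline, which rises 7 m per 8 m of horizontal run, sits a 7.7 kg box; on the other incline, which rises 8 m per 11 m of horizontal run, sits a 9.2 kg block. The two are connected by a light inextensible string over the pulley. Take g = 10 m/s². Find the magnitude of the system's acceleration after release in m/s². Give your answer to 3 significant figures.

0.202 m/s²

Resolve each weight along its own incline: the 7.7 kg mass has component 7.7 × 10 × sin 41.19° = 50.705 N down its slope, and the 9.2 kg mass has 9.2 × 10 × sin 36.03° = 54.112 N down its slope.
The 9.2 kg side's 54.112 N exceeds the other side's 50.705 N, so that mass slides down and the 7.7 kg mass slides up. Taking that direction as positive, Newton's second law for the whole system gives 54.112 − 50.705 = (7.7 + 9.2) a, so a = 3.407 / 16.9 = 0.2016 m/s².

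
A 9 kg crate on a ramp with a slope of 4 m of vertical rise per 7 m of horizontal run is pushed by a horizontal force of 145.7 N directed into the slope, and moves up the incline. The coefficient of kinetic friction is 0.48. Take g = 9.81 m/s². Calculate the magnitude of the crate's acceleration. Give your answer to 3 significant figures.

1.25 m/s²

The horizontal push has components F cos 29.74° = 145.7 × 0.8682 = 126.497 N up the incline and F sin 29.74° = 145.7 × 0.4961 = 72.282 N pressing into the surface.
The normal force is therefore N = mg cos 29.74° + F sin 29.74° = 76.653 + 72.282 = 148.935 N, and kinetic friction down the slope is μN = 0.48 × 148.935 = 71.489 N.
Along the incline: F cos 29.74° − mg sin 29.74° − μN = ma, so 126.497 − 43.801 − 71.489 = 9 a, giving a = 1.2452 m/s².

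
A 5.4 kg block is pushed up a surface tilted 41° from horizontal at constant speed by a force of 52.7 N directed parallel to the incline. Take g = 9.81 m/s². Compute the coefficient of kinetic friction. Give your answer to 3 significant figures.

At constant speed ΣF = 0 along the incline. The applied 52.7 N acts up the slope; the weight component mg sin 41° = 34.754 N and kinetic friction μN both act down the slope.
So 52.7 = 34.754 + μ × 39.980, giving μ = (52.7 − 34.754) / 39.980 = 0.4489.

0.449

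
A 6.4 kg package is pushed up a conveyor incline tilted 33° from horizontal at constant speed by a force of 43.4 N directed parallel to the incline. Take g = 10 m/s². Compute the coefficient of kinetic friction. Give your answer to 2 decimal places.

At constant speed ΣF = 0 along the incline. The applied 43.4 N acts up the slope; the weight component mg sin 33° = 34.857 N and kinetic friction μN both act down the slope.
So 43.4 = 34.857 + μ × 53.675, giving μ = (43.4 − 34.857) / 53.675 = 0.1592.

0.16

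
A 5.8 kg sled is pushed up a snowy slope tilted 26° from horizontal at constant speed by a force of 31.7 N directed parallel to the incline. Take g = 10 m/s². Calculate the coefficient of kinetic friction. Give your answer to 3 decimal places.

0.120

At constant speed ΣF = 0 along the incline. The applied 31.7 N acts up the slope; the weight component mg sin 26° = 25.426 N and kinetic friction μN both act down the slope.
So 31.7 = 25.426 + μ × 52.130, giving μ = (31.7 − 25.426) / 52.130 = 0.1204.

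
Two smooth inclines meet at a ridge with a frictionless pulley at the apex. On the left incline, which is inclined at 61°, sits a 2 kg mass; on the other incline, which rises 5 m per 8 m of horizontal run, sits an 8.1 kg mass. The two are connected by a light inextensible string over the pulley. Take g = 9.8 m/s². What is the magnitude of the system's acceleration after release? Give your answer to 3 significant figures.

2.47 m/s²

Resolve each weight along its own incline: the 2 kg mass has component 2 × 9.8 × sin 61° = 17.143 N down its slope, and the 8.1 kg mass has 8.1 × 9.8 × sin 32.01° = 42.071 N down its slope.
The 8.1 kg side's 42.071 N exceeds the other side's 17.143 N, so that mass slides down and the 2 kg mass slides up. Taking that direction as positive, Newton's second law for the whole system gives 42.071 − 17.143 = (2 + 8.1) a, so a = 24.928 / 10.1 = 2.4681 m/s².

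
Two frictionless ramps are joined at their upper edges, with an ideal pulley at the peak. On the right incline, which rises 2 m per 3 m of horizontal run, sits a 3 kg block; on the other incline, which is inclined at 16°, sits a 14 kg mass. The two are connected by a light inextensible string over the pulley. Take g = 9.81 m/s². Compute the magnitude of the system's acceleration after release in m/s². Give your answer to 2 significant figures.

Resolve each weight along its own incline: the 3 kg mass has component 3 × 9.81 × sin 33.69° = 16.325 N down its slope, and the 14 kg mass has 14 × 9.81 × sin 16° = 37.856 N down its slope.
The 14 kg side's 37.856 N exceeds the other side's 16.325 N, so that mass slides down and the 3 kg mass slides up. Taking that direction as positive, Newton's second law for the whole system gives 37.856 − 16.325 = (3 + 14) a, so a = 21.531 / 17 = 1.2665 m/s².

1.3 m/s²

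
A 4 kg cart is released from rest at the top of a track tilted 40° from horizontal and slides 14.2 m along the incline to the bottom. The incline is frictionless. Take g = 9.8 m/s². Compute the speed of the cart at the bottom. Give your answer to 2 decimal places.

The weight component along the incline is mg sin 40° = 25.197 N and the normal force is N = mg cos 40° = 30.029 N.
With no friction, a = g sin 40° = 6.2993 m/s².
Starting from rest over a distance of 14.2 m, v² = 2aL = 2 × 6.2993 × 14.2 = 178.9001, so v = 13.3754 m/s.

13.38 m/s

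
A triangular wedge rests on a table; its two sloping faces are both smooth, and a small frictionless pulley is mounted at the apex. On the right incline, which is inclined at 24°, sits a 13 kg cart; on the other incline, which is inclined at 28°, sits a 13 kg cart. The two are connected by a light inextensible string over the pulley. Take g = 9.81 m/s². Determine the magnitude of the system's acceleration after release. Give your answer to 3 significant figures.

0.308 m/s²

Resolve each weight along its own incline: the 13 kg mass has component 13 × 9.81 × sin 24° = 51.871 N down its slope, and the 13 kg mass has 13 × 9.81 × sin 28° = 59.872 N down its slope.
The 13 kg side's 59.872 N exceeds the other side's 51.871 N, so that mass slides down and the 13 kg mass slides up. Taking that direction as positive, Newton's second law for the whole system gives 59.872 − 51.871 = (13 + 13) a, so a = 8.001 / 26 = 0.3077 m/s².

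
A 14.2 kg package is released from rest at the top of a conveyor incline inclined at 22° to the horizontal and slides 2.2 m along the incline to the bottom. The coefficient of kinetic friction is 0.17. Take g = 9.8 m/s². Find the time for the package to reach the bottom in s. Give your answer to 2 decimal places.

The weight component along the incline is mg sin 22° = 52.130 N and the normal force is N = mg cos 22° = 129.027 N.
Friction up the slope is f = μN = 0.17 × 129.027 = 21.935 N, so the net downslope force is 52.130 − 21.935 = 30.195 N and a = 30.195 / 14.2 = 2.1264 m/s².
Starting from rest, L = ½at², so t = √(2L/a) = √(2 × 2.2 / 2.1264) = 1.4385 s.

1.44 s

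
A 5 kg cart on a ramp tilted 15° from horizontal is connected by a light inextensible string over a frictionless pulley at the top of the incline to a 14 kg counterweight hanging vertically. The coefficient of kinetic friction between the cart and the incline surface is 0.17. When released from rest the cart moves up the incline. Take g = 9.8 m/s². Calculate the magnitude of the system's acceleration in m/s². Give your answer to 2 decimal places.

For the cart on the incline: the weight component along the slope is m₁g sin 15° = 5 × 9.8 × 0.2588 = 12.681 N and the normal force is N = m₁g cos 15° = 47.330 N.
Kinetic friction opposes the cart's motion up the incline: f = μN = 0.17 × 47.330 = 8.046 N acting down the slope.
Newton's second law for the cart (up-slope positive): T − 12.681 − 8.046 = 5 a. For the hanging counterweight (downward positive): 14 × 9.8 − T = 14 a.
Adding the two equations eliminates T: 116.473 = 19 a, so a = 6.1302 m/s².

6.13 m/s²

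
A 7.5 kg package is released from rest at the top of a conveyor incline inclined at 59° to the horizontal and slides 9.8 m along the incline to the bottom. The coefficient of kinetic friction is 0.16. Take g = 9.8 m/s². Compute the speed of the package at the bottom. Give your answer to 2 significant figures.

12 m/s

The weight component along the incline is mg sin 59° = 63.002 N and the normal force is N = mg cos 59° = 37.855 N.
Friction up the slope is f = μN = 0.16 × 37.855 = 6.057 N, so the net downslope force is 63.002 − 6.057 = 56.945 N and a = 56.945 / 7.5 = 7.5927 m/s².
Starting from rest over a distance of 9.8 m, v² = 2aL = 2 × 7.5927 × 9.8 = 148.8169, so v = 12.1991 m/s.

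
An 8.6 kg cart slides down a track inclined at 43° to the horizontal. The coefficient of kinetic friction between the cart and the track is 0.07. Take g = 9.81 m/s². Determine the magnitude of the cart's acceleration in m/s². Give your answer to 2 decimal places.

Resolving the weight along the incline: the component pulling the cart down the slope is mg sin 43° = 8.6 × 9.81 × 0.6820 = 57.538 N, and the normal force is N = mg cos 43° = 8.6 × 9.81 × 0.7314 = 61.705 N.
Kinetic friction acts up the slope with magnitude f = μN = 0.07 × 61.705 = 4.319 N.
Net force along the incline is 57.538 − 4.319 = 53.219 N, so a = 53.219 / 8.6 = 6.1883 m/s².

6.19 m/s²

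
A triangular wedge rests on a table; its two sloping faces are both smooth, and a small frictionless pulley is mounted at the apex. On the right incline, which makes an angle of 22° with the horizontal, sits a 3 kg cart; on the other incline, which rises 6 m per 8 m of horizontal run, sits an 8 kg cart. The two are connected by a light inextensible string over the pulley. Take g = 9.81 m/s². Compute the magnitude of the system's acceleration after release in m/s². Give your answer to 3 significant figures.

3.28 m/s²

Resolve each weight along its own incline: the 3 kg mass has component 3 × 9.81 × sin 22° = 11.025 N down its slope, and the 8 kg mass has 8 × 9.81 × sin 36.87° = 47.088 N down its slope.
The 8 kg side's 47.088 N exceeds the other side's 11.025 N, so that mass slides down and the 3 kg mass slides up. Taking that direction as positive, Newton's second law for the whole system gives 47.088 − 11.025 = (3 + 8) a, so a = 36.063 / 11 = 3.2785 m/s².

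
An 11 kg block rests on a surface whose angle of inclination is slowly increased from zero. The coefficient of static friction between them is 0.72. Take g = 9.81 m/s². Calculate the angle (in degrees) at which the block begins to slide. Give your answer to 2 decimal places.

At the threshold of sliding, static friction is at its maximum μ_s N and exactly balances the weight component along the incline: mg sin θ = μ_s mg cos θ.
Hence tan θ = μ_s = 0.72, so θ = arctan(0.72) = 35.7539°.

35.75°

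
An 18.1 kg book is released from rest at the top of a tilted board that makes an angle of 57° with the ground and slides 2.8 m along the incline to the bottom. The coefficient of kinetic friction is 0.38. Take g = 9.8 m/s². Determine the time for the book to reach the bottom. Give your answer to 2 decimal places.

The weight component along the incline is mg sin 57° = 148.763 N and the normal force is N = mg cos 57° = 96.608 N.
Friction up the slope is f = μN = 0.38 × 96.608 = 36.711 N, so the net downslope force is 148.763 − 36.711 = 112.052 N and a = 112.052 / 18.1 = 6.1907 m/s².
Starting from rest, L = ½at², so t = √(2L/a) = √(2 × 2.8 / 6.1907) = 0.9511 s.

0.95 s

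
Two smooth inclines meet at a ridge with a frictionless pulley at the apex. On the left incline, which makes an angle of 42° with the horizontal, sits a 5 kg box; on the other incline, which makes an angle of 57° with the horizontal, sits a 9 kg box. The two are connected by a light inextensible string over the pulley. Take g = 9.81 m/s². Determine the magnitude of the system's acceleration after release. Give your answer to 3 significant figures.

Resolve each weight along its own incline: the 5 kg mass has component 5 × 9.81 × sin 42° = 32.821 N down its slope, and the 9 kg mass has 9 × 9.81 × sin 57° = 74.046 N down its slope.
The 9 kg side's 74.046 N exceeds the other side's 32.821 N, so that mass slides down and the 5 kg mass slides up. Taking that direction as positive, Newton's second law for the whole system gives 74.046 − 32.821 = (5 + 9) a, so a = 41.225 / 14 = 2.9446 m/s².

2.94 m/s²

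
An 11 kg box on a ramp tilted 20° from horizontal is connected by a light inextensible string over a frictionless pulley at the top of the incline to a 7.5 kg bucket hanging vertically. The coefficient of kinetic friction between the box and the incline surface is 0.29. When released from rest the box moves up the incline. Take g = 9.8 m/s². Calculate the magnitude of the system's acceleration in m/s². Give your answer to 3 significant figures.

0.392 m/s²

For the box on the incline: the weight component along the slope is m₁g sin 20° = 11 × 9.8 × 0.3420 = 36.868 N and the normal force is N = m₁g cos 20° = 101.299 N.
Kinetic friction opposes the box's motion up the incline: f = μN = 0.29 × 101.299 = 29.377 N acting down the slope.
Newton's second law for the box (up-slope positive): T − 36.868 − 29.377 = 11 a. For the hanging bucket (downward positive): 7.5 × 9.8 − T = 7.5 a.
Adding the two equations eliminates T: 7.255 = 18.5 a, so a = 0.3922 m/s².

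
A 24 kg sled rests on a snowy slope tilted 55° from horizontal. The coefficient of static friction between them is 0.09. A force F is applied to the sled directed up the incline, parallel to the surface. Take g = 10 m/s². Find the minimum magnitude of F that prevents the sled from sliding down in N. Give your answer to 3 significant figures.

The normal force is N = mg cos 55° = 137.658 N. With F at its minimum the sled is on the verge of sliding down, so static friction is at its maximum μ_s N = 0.09 × 137.658 = 12.389 N and acts up the slope.
Equilibrium along the incline: F + μ_s N = mg sin 55°, so F = 196.596 − 12.389 = 184.207 N.

184 N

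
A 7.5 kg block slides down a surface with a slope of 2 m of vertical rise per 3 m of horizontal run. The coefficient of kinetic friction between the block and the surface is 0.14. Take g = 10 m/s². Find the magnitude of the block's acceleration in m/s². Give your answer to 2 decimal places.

Resolving the weight along the incline: the component pulling the block down the slope is mg sin 33.69° = 7.5 × 10 × 0.5547 = 41.602 N, and the normal force is N = mg cos 33.69° = 7.5 × 10 × 0.8321 = 62.407 N.
Kinetic friction acts up the slope with magnitude f = μN = 0.14 × 62.407 = 8.737 N.
Net force along the incline is 41.602 − 8.737 = 32.865 N, so a = 32.865 / 7.5 = 4.3820 m/s².

4.38 m/s²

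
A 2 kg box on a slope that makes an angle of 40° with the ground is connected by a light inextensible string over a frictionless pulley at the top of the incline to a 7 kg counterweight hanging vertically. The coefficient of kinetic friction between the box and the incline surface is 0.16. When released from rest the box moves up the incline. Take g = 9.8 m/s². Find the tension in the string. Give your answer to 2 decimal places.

For the box on the incline: the weight component along the slope is m₁g sin 40° = 2 × 9.8 × 0.6428 = 12.599 N and the normal force is N = m₁g cos 40° = 15.014 N.
Kinetic friction opposes the box's motion up the incline: f = μN = 0.16 × 15.014 = 2.402 N acting down the slope.
Newton's second law for the box (up-slope positive): T − 12.599 − 2.402 = 2 a. For the hanging counterweight (downward positive): 7 × 9.8 − T = 7 a.
Adding the two equations eliminates T: 53.599 = 9 a, so a = 5.9554 m/s².
Then from the hanging counterweight's equation, T = 7 × (9.8 − 5.9554) = 26.912 N.

26.91 N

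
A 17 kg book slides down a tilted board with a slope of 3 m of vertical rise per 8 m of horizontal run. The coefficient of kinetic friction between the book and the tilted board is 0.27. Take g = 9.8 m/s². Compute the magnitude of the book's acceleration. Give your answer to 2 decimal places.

Resolving the weight along the incline: the component pulling the book down the slope is mg sin 20.56° = 17 × 9.8 × 0.3511 = 58.493 N, and the normal force is N = mg cos 20.56° = 17 × 9.8 × 0.9363 = 155.988 N.
Kinetic friction acts up the slope with magnitude f = μN = 0.27 × 155.988 = 42.117 N.
Net force along the incline is 58.493 − 42.117 = 16.376 N, so a = 16.376 / 17 = 0.9633 m/s².

0.96 m/s²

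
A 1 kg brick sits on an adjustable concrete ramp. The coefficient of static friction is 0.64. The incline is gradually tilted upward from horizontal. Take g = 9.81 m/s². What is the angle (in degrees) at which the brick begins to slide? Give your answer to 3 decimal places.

At the threshold of sliding, static friction is at its maximum μ_s N and exactly balances the weight component along the incline: mg sin θ = μ_s mg cos θ.
Hence tan θ = μ_s = 0.64, so θ = arctan(0.64) = 32.6192°.

32.619°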